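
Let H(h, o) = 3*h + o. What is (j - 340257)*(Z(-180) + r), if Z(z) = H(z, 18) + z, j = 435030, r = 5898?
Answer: 492440508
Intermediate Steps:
H(h, o) = o + 3*h
Z(z) = 18 + 4*z (Z(z) = (18 + 3*z) + z = 18 + 4*z)
(j - 340257)*(Z(-180) + r) = (435030 - 340257)*((18 + 4*(-180)) + 5898) = 94773*((18 - 720) + 5898) = 94773*(-702 + 5898) = 94773*5196 = 492440508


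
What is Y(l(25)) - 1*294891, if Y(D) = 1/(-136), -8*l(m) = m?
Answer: -40105177/136 ≈ -2.9489e+5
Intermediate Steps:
l(m) = -m/8
Y(D) = -1/136
Y(l(25)) - 1*294891 = -1/136 - 1*294891 = -1/136 - 294891 = -40105177/136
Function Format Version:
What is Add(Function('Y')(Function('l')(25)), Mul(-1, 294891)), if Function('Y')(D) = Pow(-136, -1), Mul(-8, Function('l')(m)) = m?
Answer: Rational(-40105177, 136) ≈ -2.9489e+5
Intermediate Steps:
Function('l')(m) = Mul(Rational(-1, 8), m)
Function('Y')(D) = Rational(-1, 136)
Add(Function('Y')(Function('l')(25)), Mul(-1, 294891)) = Add(Rational(-1, 136), Mul(-1, 294891)) = Add(Rational(-1, 136), -294891) = Rational(-40105177, 136)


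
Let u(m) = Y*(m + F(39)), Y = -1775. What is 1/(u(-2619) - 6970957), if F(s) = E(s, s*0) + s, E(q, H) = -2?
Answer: -1/2387907 ≈ -4.1878e-7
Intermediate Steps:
F(s) = -2 + s
u(m) = -65675 - 1775*m (u(m) = -1775*(m + (-2 + 39)) = -1775*(m + 37) = -1775*(37 + m) = -65675 - 1775*m)
1/(u(-2619) - 6970957) = 1/((-65675 - 1775*(-2619)) - 6970957) = 1/((-65675 + 4648725) - 6970957) = 1/(4583050 - 6970957) = 1/(-2387907) = -1/2387907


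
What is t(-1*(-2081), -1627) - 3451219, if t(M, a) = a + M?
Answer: -3450765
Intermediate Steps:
t(M, a) = M + a
t(-1*(-2081), -1627) - 3451219 = (-1*(-2081) - 1627) - 3451219 = (2081 - 1627) - 3451219 = 454 - 3451219 = -3450765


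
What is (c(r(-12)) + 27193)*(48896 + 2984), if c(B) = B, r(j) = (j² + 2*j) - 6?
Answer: 1416687160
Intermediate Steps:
r(j) = -6 + j² + 2*j
(c(r(-12)) + 27193)*(48896 + 2984) = ((-6 + (-12)² + 2*(-12)) + 27193)*(48896 + 2984) = ((-6 + 144 - 24) + 27193)*51880 = (114 + 27193)*51880 = 27307*51880 = 1416687160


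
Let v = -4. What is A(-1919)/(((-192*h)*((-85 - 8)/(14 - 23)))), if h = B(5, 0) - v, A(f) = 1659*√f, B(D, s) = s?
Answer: -1659*I*√1919/7936 ≈ -9.1576*I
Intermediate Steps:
h = 4 (h = 0 - 1*(-4) = 0 + 4 = 4)
A(-1919)/(((-192*h)*((-85 - 8)/(14 - 23)))) = (1659*√(-1919))/(((-192*4)*((-85 - 8)/(14 - 23)))) = (1659*(I*√1919))/((-(-71424)/(-9))) = (1659*I*√1919)/((-(-71424)*(-1)/9)) = (1659*I*√1919)/((-768*31/3)) = (1659*I*√1919)/(-7936) = (1659*I*√1919)*(-1/7936) = -1659*I*√1919/7936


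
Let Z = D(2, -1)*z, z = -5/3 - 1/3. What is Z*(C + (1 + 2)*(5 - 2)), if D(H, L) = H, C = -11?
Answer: 8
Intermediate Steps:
z = -2 (z = -5*⅓ - 1*⅓ = -5/3 - ⅓ = -2)
Z = -4 (Z = 2*(-2) = -4)
Z*(C + (1 + 2)*(5 - 2)) = -4*(-11 + (1 + 2)*(5 - 2)) = -4*(-11 + 3*3) = -4*(-11 + 9) = -4*(-2) = 8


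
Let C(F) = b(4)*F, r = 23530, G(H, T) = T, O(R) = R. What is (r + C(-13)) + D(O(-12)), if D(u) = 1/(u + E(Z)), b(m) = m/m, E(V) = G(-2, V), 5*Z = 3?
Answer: 1340464/57 ≈ 23517.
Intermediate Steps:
Z = ⅗ (Z = (⅕)*3 = ⅗ ≈ 0.60000)
E(V) = V
b(m) = 1
C(F) = F (C(F) = 1*F = F)
D(u) = 1/(⅗ + u) (D(u) = 1/(u + ⅗) = 1/(⅗ + u))
(r + C(-13)) + D(O(-12)) = (23530 - 13) + 5/(3 + 5*(-12)) = 23517 + 5/(3 - 60) = 23517 + 5/(-57) = 23517 + 5*(-1/57) = 23517 - 5/57 = 1340464/57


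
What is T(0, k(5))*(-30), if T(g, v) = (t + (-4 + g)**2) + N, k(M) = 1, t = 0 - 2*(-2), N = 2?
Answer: -660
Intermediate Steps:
t = 4 (t = 0 + 4 = 4)
T(g, v) = 6 + (-4 + g)**2 (T(g, v) = (4 + (-4 + g)**2) + 2 = 6 + (-4 + g)**2)
T(0, k(5))*(-30) = (6 + (-4 + 0)**2)*(-30) = (6 + (-4)**2)*(-30) = (6 + 16)*(-30) = 22*(-30) = -660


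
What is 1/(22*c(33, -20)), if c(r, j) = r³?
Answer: 1/790614 ≈ 1.2648e-6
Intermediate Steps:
1/(22*c(33, -20)) = 1/(22*33³) = 1/(22*35937) = 1/790614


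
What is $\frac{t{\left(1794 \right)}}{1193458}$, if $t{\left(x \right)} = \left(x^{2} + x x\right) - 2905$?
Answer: $\frac{6433967}{1193458} \approx 5.391$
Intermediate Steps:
$t{\left(x \right)} = -2905 + 2 x^{2}$ ($t{\left(x \right)} = \left(x^{2} + x^{2}\right) - 2905 = 2 x^{2} - 2905 = -2905 + 2 x^{2}$)
$\frac{t{\left(1794 \right)}}{1193458} = \frac{-2905 + 2 \cdot 1794^{2}}{1193458} = \left(-2905 + 2 \cdot 3218436\right) \frac{1}{1193458} = \left(-2905 + 6436872\right) \frac{1}{1193458} = 6433967 \cdot \frac{1}{1193458} = \frac{6433967}{1193458}$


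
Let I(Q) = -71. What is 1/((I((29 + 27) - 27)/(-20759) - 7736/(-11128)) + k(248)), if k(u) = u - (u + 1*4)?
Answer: -28875769/95330362 ≈ -0.30290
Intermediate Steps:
k(u) = -4 (k(u) = u - (u + 4) = u - (4 + u) = u + (-4 - u) = -4)
1/((I((29 + 27) - 27)/(-20759) - 7736/(-11128)) + k(248)) = 1/((-71/(-20759) - 7736/(-11128)) - 4) = 1/((-71*(-1/20759) - 7736*(-1/11128)) - 4) = 1/((71/20759 + 967/1391) - 4) = 1/(20172714/28875769 - 4) = 1/(-95330362/28875769) = -28875769/95330362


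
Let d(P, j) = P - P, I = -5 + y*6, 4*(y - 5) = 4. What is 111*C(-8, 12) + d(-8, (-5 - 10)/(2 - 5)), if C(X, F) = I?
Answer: 3441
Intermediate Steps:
y = 6 (y = 5 + (¼)*4 = 5 + 1 = 6)
I = 31 (I = -5 + 6*6 = -5 + 36 = 31)
C(X, F) = 31
d(P, j) = 0
111*C(-8, 12) + d(-8, (-5 - 10)/(2 - 5)) = 111*31 + 0 = 3441 + 0 = 3441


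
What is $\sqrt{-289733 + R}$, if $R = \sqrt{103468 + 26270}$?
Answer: $\sqrt{-289733 + \sqrt{129738}} \approx 537.93 i$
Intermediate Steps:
$R = \sqrt{129738} \approx 360.19$
$\sqrt{-289733 + R} = \sqrt{-289733 + \sqrt{129738}}$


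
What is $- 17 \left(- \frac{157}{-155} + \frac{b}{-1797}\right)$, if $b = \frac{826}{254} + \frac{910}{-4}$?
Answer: $- \frac{1368319987}{70747890} \approx -19.341$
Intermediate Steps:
$b = - \frac{56959}{254}$ ($b = 826 \cdot \frac{1}{254} + 910 \left(- \frac{1}{4}\right) = \frac{413}{127} - \frac{455}{2} = - \frac{56959}{254} \approx -224.25$)
$- 17 \left(- \frac{157}{-155} + \frac{b}{-1797}\right) = - 17 \left(- \frac{157}{-155} - \frac{56959}{254 \left(-1797\right)}\right) = - 17 \left(\left(-157\right) \left(- \frac{1}{155}\right) - - \frac{56959}{456438}\right) = - 17 \left(\frac{157}{155} + \frac{56959}{456438}\right) = \left(-17\right) \frac{80489411}{70747890} = - \frac{1368319987}{70747890}$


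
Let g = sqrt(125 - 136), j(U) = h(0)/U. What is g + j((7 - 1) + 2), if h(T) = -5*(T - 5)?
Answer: 25/8 + I*sqrt(11) ≈ 3.125 + 3.3166*I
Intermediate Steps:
h(T) = 25 - 5*T (h(T) = -5*(-5 + T) = 25 - 5*T)
j(U) = 25/U (j(U) = (25 - 5*0)/U = (25 + 0)/U = 25/U)
g = I*sqrt(11) (g = sqrt(-11) = I*sqrt(11) ≈ 3.3166*I)
g + j((7 - 1) + 2) = I*sqrt(11) + 25/((7 - 1) + 2) = I*sqrt(11) + 25/(6 + 2) = I*sqrt(11) + 25/8 = 25/8 + I*sqrt(11)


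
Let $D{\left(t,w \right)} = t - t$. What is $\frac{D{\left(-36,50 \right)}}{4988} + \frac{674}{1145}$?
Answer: $\frac{674}{1145} \approx 0.58865$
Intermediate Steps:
$D{\left(t,w \right)} = 0$
$\frac{D{\left(-36,50 \right)}}{4988} + \frac{674}{1145} = \frac{0}{4988} + \frac{674}{1145} = 0 \cdot \frac{1}{4988} + 674 \cdot \frac{1}{1145} = 0 + \frac{674}{1145} = \frac{674}{1145}$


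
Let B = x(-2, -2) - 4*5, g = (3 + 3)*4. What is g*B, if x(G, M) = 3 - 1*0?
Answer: -408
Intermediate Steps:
x(G, M) = 3 (x(G, M) = 3 + 0 = 3)
g = 24 (g = 6*4 = 24)
B = -17 (B = 3 - 4*5 = 3 - 20 = -17)
g*B = 24*(-17) = -408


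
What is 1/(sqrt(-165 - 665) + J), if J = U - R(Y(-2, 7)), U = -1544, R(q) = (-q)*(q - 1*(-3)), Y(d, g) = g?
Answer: -737/1086753 - I*sqrt(830)/2173506 ≈ -0.00067817 - 1.3255e-5*I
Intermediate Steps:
R(q) = -q*(3 + q) (R(q) = (-q)*(q + 3) = (-q)*(3 + q) = -q*(3 + q))
J = -1474 (J = -1544 - (-1)*7*(3 + 7) = -1544 - (-1)*7*10 = -1544 - 1*(-70) = -1544 + 70 = -1474)
1/(sqrt(-165 - 665) + J) = 1/(sqrt(-165 - 665) - 1474) = 1/(sqrt(-830) - 1474) = 1/(I*sqrt(830) - 1474) = 1/(-1474 + I*sqrt(830))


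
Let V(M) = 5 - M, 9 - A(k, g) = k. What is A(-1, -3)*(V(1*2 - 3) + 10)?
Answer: 160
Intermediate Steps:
A(k, g) = 9 - k
A(-1, -3)*(V(1*2 - 3) + 10) = (9 - 1*(-1))*((5 - (1*2 - 3)) + 10) = (9 + 1)*((5 - (2 - 3)) + 10) = 10*((5 - 1*(-1)) + 10) = 10*((5 + 1) + 10) = 10*(6 + 10) = 10*16 = 160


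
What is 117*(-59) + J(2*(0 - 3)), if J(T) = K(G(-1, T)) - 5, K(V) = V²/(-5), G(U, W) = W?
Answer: -34576/5 ≈ -6915.2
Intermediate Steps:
K(V) = -V²/5 (K(V) = V²*(-⅕) = -V²/5)
J(T) = -5 - T²/5 (J(T) = -T²/5 - 5 = -5 - T²/5)
117*(-59) + J(2*(0 - 3)) = 117*(-59) + (-5 - 4*(0 - 3)²/5) = -6903 + (-5 - (2*(-3))²/5) = -6903 + (-5 - ⅕*(-6)²) = -6903 + (-5 - ⅕*36) = -6903 + (-5 - 36/5) = -6903 - 61/5 = -34576/5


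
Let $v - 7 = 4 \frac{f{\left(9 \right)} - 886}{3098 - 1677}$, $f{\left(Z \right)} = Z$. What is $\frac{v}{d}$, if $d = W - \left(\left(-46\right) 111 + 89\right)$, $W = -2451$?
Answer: $\frac{6439}{3646286} \approx 0.0017659$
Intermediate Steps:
$d = 2566$ ($d = -2451 - \left(\left(-46\right) 111 + 89\right) = -2451 - \left(-5106 + 89\right) = -2451 - -5017 = -2451 + 5017 = 2566$)
$v = \frac{6439}{1421}$ ($v = 7 + 4 \frac{9 - 886}{3098 - 1677} = 7 + 4 \left(- \frac{877}{1421}\right) = 7 - \frac{3508}{1421} = \frac{6439}{1421} \approx 4.5313$)
$\frac{v}{d} = \frac{6439}{1421 \cdot 2566} = \frac{6439}{1421} \cdot \frac{1}{2566} = \frac{6439}{3646286}$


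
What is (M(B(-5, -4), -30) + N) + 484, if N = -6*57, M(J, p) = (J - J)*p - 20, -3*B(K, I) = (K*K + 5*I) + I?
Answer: 122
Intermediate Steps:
B(K, I) = -2*I - K²/3 (B(K, I) = -((K*K + 5*I) + I)/3 = -((K² + 5*I) + I)/3 = -(K² + 6*I)/3 = -2*I - K²/3)
M(J, p) = -20 (M(J, p) = 0*p - 20 = 0 - 20 = -20)
N = -342
(M(B(-5, -4), -30) + N) + 484 = (-20 - 342) + 484 = -362 + 484 = 122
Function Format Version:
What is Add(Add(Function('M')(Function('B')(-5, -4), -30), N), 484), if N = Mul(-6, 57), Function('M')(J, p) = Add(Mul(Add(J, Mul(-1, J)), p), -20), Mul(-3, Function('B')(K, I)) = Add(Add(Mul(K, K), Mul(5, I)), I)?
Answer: 122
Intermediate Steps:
Function('B')(K, I) = Add(Mul(-2, I), Mul(Rational(-1, 3), Pow(K, 2))) (Function('B')(K, I) = Mul(Rational(-1, 3), Add(Add(Mul(K, K), Mul(5, I)), I)) = Mul(Rational(-1, 3), Add(Add(Pow(K, 2), Mul(5, I)), I)) = Mul(Rational(-1, 3), Add(Pow(K, 2), Mul(6, I))) = Add(Mul(-2, I), Mul(Rational(-1, 3), Pow(K, 2))))
Function('M')(J, p) = -20 (Function('M')(J, p) = Add(Mul(0, p), -20) = Add(0, -20) = -20)
N = -342
Add(Add(Function('M')(Function('B')(-5, -4), -30), N), 484) = Add(Add(-20, -342), 484) = Add(-362, 484) = 122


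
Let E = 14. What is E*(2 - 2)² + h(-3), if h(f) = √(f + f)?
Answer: I*√6 ≈ 2.4495*I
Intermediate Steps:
h(f) = √2*√f (h(f) = √(2*f) = √2*√f)
E*(2 - 2)² + h(-3) = 14*(2 - 2)² + √2*√(-3) = 14*0² + √2*(I*√3) = 14*0 + I*√6 = 0 + I*√6 = I*√6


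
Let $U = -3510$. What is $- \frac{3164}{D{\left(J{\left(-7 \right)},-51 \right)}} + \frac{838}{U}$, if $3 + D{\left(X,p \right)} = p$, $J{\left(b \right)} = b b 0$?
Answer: $\frac{3793}{65} \approx 58.354$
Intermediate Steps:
$J{\left(b \right)} = 0$ ($J{\left(b \right)} = b^{2} \cdot 0 = 0$)
$D{\left(X,p \right)} = -3 + p$
$- \frac{3164}{D{\left(J{\left(-7 \right)},-51 \right)}} + \frac{838}{U} = - \frac{3164}{-3 - 51} + \frac{838}{-3510} = - \frac{3164}{-54} + 838 \left(- \frac{1}{3510}\right) = \left(-3164\right) \left(- \frac{1}{54}\right) - \frac{419}{1755} = \frac{1582}{27} - \frac{419}{1755} = \frac{3793}{65}$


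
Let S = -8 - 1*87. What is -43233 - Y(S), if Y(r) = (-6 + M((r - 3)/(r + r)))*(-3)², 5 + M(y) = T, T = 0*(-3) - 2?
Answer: -43116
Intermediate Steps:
S = -95 (S = -8 - 87 = -95)
T = -2 (T = 0 - 2 = -2)
M(y) = -7 (M(y) = -5 - 2 = -7)
Y(r) = -117 (Y(r) = (-6 - 7)*(-3)² = -13*9 = -117)
-43233 - Y(S) = -43233 - 1*(-117) = -43233 + 117 = -43116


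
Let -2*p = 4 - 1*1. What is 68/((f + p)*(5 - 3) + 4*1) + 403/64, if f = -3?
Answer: -2337/320 ≈ -7.3031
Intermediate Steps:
p = -3/2 (p = -(4 - 1*1)/2 = -(4 - 1)/2 = -½*3 = -3/2 ≈ -1.5000)
68/((f + p)*(5 - 3) + 4*1) + 403/64 = 68/((-3 - 3/2)*(5 - 3) + 4*1) + 403/64 = 68/(-9/2*2 + 4) + 403*(1/64) = 68/(-9 + 4) + 403/64 = 68/(-5) + 403/64 = 68*(-⅕) + 403/64 = -68/5 + 403/64 = -2337/320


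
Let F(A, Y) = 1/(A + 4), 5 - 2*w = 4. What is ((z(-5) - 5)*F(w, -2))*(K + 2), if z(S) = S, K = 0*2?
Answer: -40/9 ≈ -4.4444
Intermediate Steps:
K = 0
w = 1/2 (w = 5/2 - 1/2*4 = 5/2 - 2 = 1/2 ≈ 0.50000)
F(A, Y) = 1/(4 + A)
((z(-5) - 5)*F(w, -2))*(K + 2) = ((-5 - 5)/(4 + 1/2))*(0 + 2) = -10/9/2*2 = -10*2/9*2 = -20/9*2 = -40/9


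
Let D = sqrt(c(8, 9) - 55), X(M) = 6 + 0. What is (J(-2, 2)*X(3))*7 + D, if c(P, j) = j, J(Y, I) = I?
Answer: 84 + I*sqrt(46) ≈ 84.0 + 6.7823*I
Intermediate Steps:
X(M) = 6
D = I*sqrt(46) (D = sqrt(9 - 55) = sqrt(-46) = I*sqrt(46) ≈ 6.7823*I)
(J(-2, 2)*X(3))*7 + D = (2*6)*7 + I*sqrt(46) = 12*7 + I*sqrt(46) = 84 + I*sqrt(46)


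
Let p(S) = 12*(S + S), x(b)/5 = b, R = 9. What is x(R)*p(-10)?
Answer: -10800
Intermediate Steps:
x(b) = 5*b
p(S) = 24*S (p(S) = 12*(2*S) = 24*S)
x(R)*p(-10) = (5*9)*(24*(-10)) = 45*(-240) = -10800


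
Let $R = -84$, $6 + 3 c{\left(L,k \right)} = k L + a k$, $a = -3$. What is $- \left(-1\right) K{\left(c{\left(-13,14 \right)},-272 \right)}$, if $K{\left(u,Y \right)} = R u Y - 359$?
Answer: $-1752039$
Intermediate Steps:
$c{\left(L,k \right)} = -2 - k + \frac{L k}{3}$ ($c{\left(L,k \right)} = -2 + \frac{k L - 3 k}{3} = -2 + \frac{L k - 3 k}{3} = -2 + \frac{- 3 k + L k}{3} = -2 + \left(- k + \frac{L k}{3}\right) = -2 - k + \frac{L k}{3}$)
$K{\left(u,Y \right)} = -359 - 84 Y u$ ($K{\left(u,Y \right)} = - 84 u Y - 359 = - 84 Y u - 359 = -359 - 84 Y u$)
$- \left(-1\right) K{\left(c{\left(-13,14 \right)},-272 \right)} = - \left(-1\right) \left(-359 - - 22848 \left(-2 - 14 + \frac{1}{3} \left(-13\right) 14\right)\right) = - \left(-1\right) \left(-359 - - 22848 \left(-2 - 14 - \frac{182}{3}\right)\right) = - \left(-1\right) \left(-359 - \left(-22848\right) \left(- \frac{230}{3}\right)\right) = - \left(-1\right) \left(-359 - 1751680\right) = - \left(-1\right) \left(-1752039\right) = \left(-1\right) 1752039 = -1752039$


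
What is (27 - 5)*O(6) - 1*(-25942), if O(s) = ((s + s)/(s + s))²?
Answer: 25964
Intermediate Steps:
O(s) = 1 (O(s) = ((2*s)/((2*s)))² = ((2*s)*(1/(2*s)))² = 1² = 1)
(27 - 5)*O(6) - 1*(-25942) = (27 - 5)*1 - 1*(-25942) = 22*1 + 25942 = 22 + 25942 = 25964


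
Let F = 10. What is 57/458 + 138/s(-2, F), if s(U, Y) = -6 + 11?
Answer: 63489/2290 ≈ 27.724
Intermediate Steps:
s(U, Y) = 5
57/458 + 138/s(-2, F) = 57/458 + 138/5 = 63489/2290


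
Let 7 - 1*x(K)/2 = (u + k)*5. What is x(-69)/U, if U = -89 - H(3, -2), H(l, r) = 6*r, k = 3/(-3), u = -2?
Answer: -4/7 ≈ -0.57143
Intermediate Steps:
k = -1 (k = 3*(-⅓) = -1)
x(K) = 44 (x(K) = 14 - 2*(-2 - 1)*5 = 14 - (-6)*5 = 14 - 2*(-15) = 14 + 30 = 44)
U = -77 (U = -89 - 6*(-2) = -89 - 1*(-12) = -89 + 12 = -77)
x(-69)/U = 44/(-77) = -1/77*44 = -4/7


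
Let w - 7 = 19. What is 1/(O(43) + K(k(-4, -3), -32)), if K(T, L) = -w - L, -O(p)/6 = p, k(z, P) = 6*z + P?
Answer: -1/252 ≈ -0.0039683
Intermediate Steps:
w = 26 (w = 7 + 19 = 26)
k(z, P) = P + 6*z
O(p) = -6*p
K(T, L) = -26 - L (K(T, L) = -1*26 - L = -26 - L)
1/(O(43) + K(k(-4, -3), -32)) = 1/(-6*43 + (-26 - 1*(-32))) = 1/(-258 + (-26 + 32)) = 1/(-258 + 6) = 1/(-252) = -1/252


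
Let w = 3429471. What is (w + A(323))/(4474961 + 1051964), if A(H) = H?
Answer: 3429794/5526925 ≈ 0.62056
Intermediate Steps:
(w + A(323))/(4474961 + 1051964) = (3429471 + 323)/(4474961 + 1051964) = 3429794/5526925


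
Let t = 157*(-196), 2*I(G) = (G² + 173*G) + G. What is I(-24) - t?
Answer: 28972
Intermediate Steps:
I(G) = G²/2 + 87*G (I(G) = ((G² + 173*G) + G)/2 = (G² + 174*G)/2 = G²/2 + 87*G)
t = -30772
I(-24) - t = (½)*(-24)*(174 - 24) - 1*(-30772) = (½)*(-24)*150 + 30772 = -1800 + 30772 = 28972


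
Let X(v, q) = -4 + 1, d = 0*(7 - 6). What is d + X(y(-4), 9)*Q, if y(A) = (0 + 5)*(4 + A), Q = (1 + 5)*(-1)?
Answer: 18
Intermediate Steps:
Q = -6 (Q = 6*(-1) = -6)
d = 0 (d = 0*1 = 0)
y(A) = 20 + 5*A (y(A) = 5*(4 + A) = 20 + 5*A)
X(v, q) = -3
d + X(y(-4), 9)*Q = 0 - 3*(-6) = 0 + 18 = 18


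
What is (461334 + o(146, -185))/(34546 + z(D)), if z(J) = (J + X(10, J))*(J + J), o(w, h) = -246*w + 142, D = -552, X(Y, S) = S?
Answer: 212780/626681 ≈ 0.33953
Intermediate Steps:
o(w, h) = 142 - 246*w
z(J) = 4*J² (z(J) = (J + J)*(J + J) = (2*J)*(2*J) = 4*J²)
(461334 + o(146, -185))/(34546 + z(D)) = (461334 + (142 - 246*146))/(34546 + 4*(-552)²) = (461334 + (142 - 35916))/(34546 + 4*304704) = (461334 - 35774)/(34546 + 1218816) = 425560/1253362 = 425560*(1/1253362) = 212780/626681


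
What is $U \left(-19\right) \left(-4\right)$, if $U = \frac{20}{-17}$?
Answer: $- \frac{1520}{17} \approx -89.412$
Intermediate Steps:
$U = - \frac{20}{17}$ ($U = 20 \left(- \frac{1}{17}\right) = - \frac{20}{17} \approx -1.1765$)
$U \left(-19\right) \left(-4\right) = \left(- \frac{20}{17}\right) \left(-19\right) \left(-4\right) = \frac{380}{17} \left(-4\right) = - \frac{1520}{17}$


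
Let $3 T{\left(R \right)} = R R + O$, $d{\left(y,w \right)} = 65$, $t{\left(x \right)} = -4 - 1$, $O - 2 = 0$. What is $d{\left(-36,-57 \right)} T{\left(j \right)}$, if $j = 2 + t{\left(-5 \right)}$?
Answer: $\frac{715}{3} \approx 238.33$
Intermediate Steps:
$O = 2$ ($O = 2 + 0 = 2$)
$t{\left(x \right)} = -5$
$j = -3$ ($j = 2 - 5 = -3$)
$T{\left(R \right)} = \frac{2}{3} + \frac{R^{2}}{3}$ ($T{\left(R \right)} = \frac{R R + 2}{3} = \frac{R^{2} + 2}{3} = \frac{2 + R^{2}}{3} = \frac{2}{3} + \frac{R^{2}}{3}$)
$d{\left(-36,-57 \right)} T{\left(j \right)} = 65 \left(\frac{2}{3} + \frac{\left(-3\right)^{2}}{3}\right) = 65 \left(\frac{2}{3} + \frac{1}{3} \cdot 9\right) = 65 \left(\frac{2}{3} + 3\right) = 65 \cdot \frac{11}{3} = \frac{715}{3}$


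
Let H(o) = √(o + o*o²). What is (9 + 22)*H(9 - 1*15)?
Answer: 31*I*√222 ≈ 461.89*I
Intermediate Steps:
H(o) = √(o + o³)
(9 + 22)*H(9 - 1*15) = (9 + 22)*√((9 - 1*15) + (9 - 1*15)³) = 31*√((9 - 15) + (9 - 15)³) = 31*√(-6 + (-6)³) = 31*√(-6 - 216) = 31*√(-222) = 31*(I*√222) = 31*I*√222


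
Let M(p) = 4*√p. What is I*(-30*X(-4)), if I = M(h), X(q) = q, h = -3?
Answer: 480*I*√3 ≈ 831.38*I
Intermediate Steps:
I = 4*I*√3 (I = 4*√(-3) = 4*(I*√3) = 4*I*√3 ≈ 6.9282*I)
I*(-30*X(-4)) = (4*I*√3)*(-30*(-4)) = (4*I*√3)*120 = 480*I*√3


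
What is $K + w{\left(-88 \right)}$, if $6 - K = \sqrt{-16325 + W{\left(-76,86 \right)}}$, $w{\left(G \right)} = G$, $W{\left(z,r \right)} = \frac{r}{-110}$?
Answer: $-82 - \frac{i \sqrt{49385490}}{55} \approx -82.0 - 127.77 i$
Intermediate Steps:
$W{\left(z,r \right)} = - \frac{r}{110}$ ($W{\left(z,r \right)} = r \left(- \frac{1}{110}\right) = - \frac{r}{110}$)
$K = 6 - \frac{i \sqrt{49385490}}{55}$ ($K = 6 - \sqrt{-16325 - \frac{43}{55}} = 6 - \sqrt{- \frac{897918}{55}} = 6 - \frac{i \sqrt{49385490}}{55} \approx 6.0 - 127.77 i$)
$K + w{\left(-88 \right)} = \left(6 - \frac{i \sqrt{49385490}}{55}\right) - 88 = -82 - \frac{i \sqrt{49385490}}{55}$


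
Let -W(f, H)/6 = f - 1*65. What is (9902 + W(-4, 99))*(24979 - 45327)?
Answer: -209909968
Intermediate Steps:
W(f, H) = 390 - 6*f (W(f, H) = -6*(f - 1*65) = -6*(f - 65) = -6*(-65 + f) = 390 - 6*f)
(9902 + W(-4, 99))*(24979 - 45327) = (9902 + (390 - 6*(-4)))*(24979 - 45327) = (9902 + (390 + 24))*(-20348) = (9902 + 414)*(-20348) = 10316*(-20348) = -209909968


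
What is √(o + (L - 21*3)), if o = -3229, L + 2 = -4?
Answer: I*√3298 ≈ 57.428*I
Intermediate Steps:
L = -6 (L = -2 - 4 = -6)
√(o + (L - 21*3)) = √(-3229 + (-6 - 21*3)) = √(-3229 + (-6 - 63)) = √(-3229 - 69) = √(-3298) = I*√3298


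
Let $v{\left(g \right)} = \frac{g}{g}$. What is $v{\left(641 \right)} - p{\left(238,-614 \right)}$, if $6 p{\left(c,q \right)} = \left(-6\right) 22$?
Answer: $23$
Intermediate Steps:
$p{\left(c,q \right)} = -22$ ($p{\left(c,q \right)} = \frac{\left(-6\right) 22}{6} = \frac{1}{6} \left(-132\right) = -22$)
$v{\left(g \right)} = 1$
$v{\left(641 \right)} - p{\left(238,-614 \right)} = 1 - -22 = 1 + 22 = 23$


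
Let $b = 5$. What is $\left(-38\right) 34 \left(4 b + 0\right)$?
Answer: $-25840$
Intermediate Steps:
$\left(-38\right) 34 \left(4 b + 0\right) = \left(-38\right) 34 \left(4 \cdot 5 + 0\right) = - 1292 \left(20 + 0\right) = \left(-1292\right) 20 = -25840$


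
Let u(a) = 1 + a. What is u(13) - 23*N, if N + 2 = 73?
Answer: -1619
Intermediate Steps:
N = 71 (N = -2 + 73 = 71)
u(13) - 23*N = (1 + 13) - 23*71 = 14 - 1633 = -1619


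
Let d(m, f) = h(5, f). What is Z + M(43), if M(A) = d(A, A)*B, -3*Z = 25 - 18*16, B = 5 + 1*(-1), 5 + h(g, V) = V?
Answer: 719/3 ≈ 239.67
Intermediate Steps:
h(g, V) = -5 + V
d(m, f) = -5 + f
B = 4 (B = 5 - 1 = 4)
Z = 263/3 (Z = -(25 - 18*16)/3 = -(25 - 288)/3 = -1/3*(-263) = 263/3 ≈ 87.667)
M(A) = -20 + 4*A (M(A) = (-5 + A)*4 = -20 + 4*A)
Z + M(43) = 263/3 + (-20 + 4*43) = 263/3 + (-20 + 172) = 263/3 + 152 = 719/3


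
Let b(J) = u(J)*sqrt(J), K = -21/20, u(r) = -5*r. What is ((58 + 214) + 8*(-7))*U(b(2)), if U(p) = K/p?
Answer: 567*sqrt(2)/50 ≈ 16.037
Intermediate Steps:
K = -21/20 (K = -21*1/20 = -21/20 ≈ -1.0500)
b(J) = -5*J**(3/2) (b(J) = (-5*J)*sqrt(J) = -5*J**(3/2))
U(p) = -21/(20*p)
((58 + 214) + 8*(-7))*U(b(2)) = ((58 + 214) + 8*(-7))*(-21*(-sqrt(2)/20)/20) = (272 - 56)*(-21*(-sqrt(2)/20)/20) = 216*(-21*(-sqrt(2)/20)/20) = 216*(-(-21)*sqrt(2)/400) = 216*(21*sqrt(2)/400) = 567*sqrt(2)/50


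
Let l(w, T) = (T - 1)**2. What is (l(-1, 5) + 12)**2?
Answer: 784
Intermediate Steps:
l(w, T) = (-1 + T)**2
(l(-1, 5) + 12)**2 = ((-1 + 5)**2 + 12)**2 = (4**2 + 12)**2 = (16 + 12)**2 = 28**2 = 784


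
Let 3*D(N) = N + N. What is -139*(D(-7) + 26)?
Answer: -8896/3 ≈ -2965.3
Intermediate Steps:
D(N) = 2*N/3 (D(N) = (N + N)/3 = (2*N)/3 = 2*N/3)
-139*(D(-7) + 26) = -139*((⅔)*(-7) + 26) = -139*(-14/3 + 26) = -139*64/3 = -8896/3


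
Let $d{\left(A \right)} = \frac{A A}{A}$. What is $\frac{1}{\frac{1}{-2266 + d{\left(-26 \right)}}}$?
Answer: $-2292$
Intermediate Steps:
$d{\left(A \right)} = A$ ($d{\left(A \right)} = \frac{A^{2}}{A} = A$)
$\frac{1}{\frac{1}{-2266 + d{\left(-26 \right)}}} = \frac{1}{\frac{1}{-2266 - 26}} = \frac{1}{\frac{1}{-2292}} = \frac{1}{- \frac{1}{2292}} = -2292$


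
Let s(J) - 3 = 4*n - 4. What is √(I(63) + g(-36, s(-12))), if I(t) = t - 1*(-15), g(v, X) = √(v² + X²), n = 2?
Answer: √(78 + √1345) ≈ 10.709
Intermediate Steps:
s(J) = 7 (s(J) = 3 + (4*2 - 4) = 3 + (8 - 4) = 3 + 4 = 7)
g(v, X) = √(X² + v²)
I(t) = 15 + t (I(t) = t + 15 = 15 + t)
√(I(63) + g(-36, s(-12))) = √((15 + 63) + √(7² + (-36)²)) = √(78 + √(49 + 1296)) = √(78 + √1345)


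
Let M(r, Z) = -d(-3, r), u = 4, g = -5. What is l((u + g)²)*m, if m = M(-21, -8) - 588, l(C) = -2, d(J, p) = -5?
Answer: 1166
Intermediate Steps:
M(r, Z) = 5 (M(r, Z) = -1*(-5) = 5)
m = -583 (m = 5 - 588 = -583)
l((u + g)²)*m = -2*(-583) = 1166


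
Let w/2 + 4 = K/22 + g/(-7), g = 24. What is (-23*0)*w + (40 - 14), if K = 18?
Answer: 26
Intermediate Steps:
w = -1018/77 (w = -8 + 2*(18/22 + 24/(-7)) = -8 + 2*(18*(1/22) + 24*(-⅐)) = -8 + 2*(9/11 - 24/7) = -8 + 2*(-201/77) = -8 - 402/77 = -1018/77 ≈ -13.221)
(-23*0)*w + (40 - 14) = -23*0*(-1018/77) + (40 - 14) = 0*(-1018/77) + 26 = 0 + 26 = 26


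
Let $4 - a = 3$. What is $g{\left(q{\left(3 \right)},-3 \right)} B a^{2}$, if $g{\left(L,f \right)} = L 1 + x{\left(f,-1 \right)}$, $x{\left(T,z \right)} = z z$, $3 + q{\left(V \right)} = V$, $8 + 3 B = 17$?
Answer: $3$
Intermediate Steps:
$B = 3$ ($B = - \frac{8}{3} + \frac{1}{3} \cdot 17 = - \frac{8}{3} + \frac{17}{3} = 3$)
$q{\left(V \right)} = -3 + V$
$a = 1$ ($a = 4 - 3 = 1$)
$x{\left(T,z \right)} = z^{2}$
$g{\left(L,f \right)} = 1 + L$ ($g{\left(L,f \right)} = L 1 + \left(-1\right)^{2} = L + 1 = 1 + L$)
$g{\left(q{\left(3 \right)},-3 \right)} B a^{2} = \left(1 + \left(-3 + 3\right)\right) 3 \cdot 1^{2} = \left(1 + 0\right) 3 \cdot 1 = 1 \cdot 3 \cdot 1 = 3 \cdot 1 = 3$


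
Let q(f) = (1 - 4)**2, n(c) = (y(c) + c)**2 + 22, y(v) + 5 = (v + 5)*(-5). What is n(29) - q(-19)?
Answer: 21329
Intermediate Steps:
y(v) = -30 - 5*v (y(v) = -5 + (v + 5)*(-5) = -5 + (5 + v)*(-5) = -5 + (-25 - 5*v) = -30 - 5*v)
n(c) = 22 + (-30 - 4*c)**2 (n(c) = ((-30 - 5*c) + c)**2 + 22 = (-30 - 4*c)**2 + 22 = 22 + (-30 - 4*c)**2)
q(f) = 9 (q(f) = (-3)**2 = 9)
n(29) - q(-19) = (922 + 16*29**2 + 240*29) - 1*9 = (922 + 16*841 + 6960) - 9 = (922 + 13456 + 6960) - 9 = 21338 - 9 = 21329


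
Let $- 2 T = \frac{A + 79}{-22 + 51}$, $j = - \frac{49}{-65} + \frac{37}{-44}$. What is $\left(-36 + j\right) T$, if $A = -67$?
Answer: $\frac{309627}{41470} \approx 7.4663$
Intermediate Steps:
$j = - \frac{249}{2860}$ ($j = \left(-49\right) \left(- \frac{1}{65}\right) + 37 \left(- \frac{1}{44}\right) = \frac{49}{65} - \frac{37}{44} = - \frac{249}{2860} \approx -0.087063$)
$T = - \frac{6}{29}$ ($T = - \frac{\left(-67 + 79\right) \frac{1}{-22 + 51}}{2} = - \frac{12 \cdot \frac{1}{29}}{2} = \left(- \frac{1}{2}\right) \frac{12}{29} = - \frac{6}{29} \approx -0.2069$)
$\left(-36 + j\right) T = \left(-36 - \frac{249}{2860}\right) \left(- \frac{6}{29}\right) = \left(- \frac{103209}{2860}\right) \left(- \frac{6}{29}\right) = \frac{309627}{41470}$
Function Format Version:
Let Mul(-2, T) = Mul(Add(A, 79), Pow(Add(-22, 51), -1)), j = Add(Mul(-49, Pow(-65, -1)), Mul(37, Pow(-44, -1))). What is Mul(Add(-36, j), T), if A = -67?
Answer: Rational(309627, 41470) ≈ 7.4663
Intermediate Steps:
j = Rational(-249, 2860) (j = Add(Mul(-49, Rational(-1, 65)), Mul(37, Rational(-1, 44))) = Add(Rational(49, 65), Rational(-37, 44)) = Rational(-249, 2860) ≈ -0.087063)
T = Rational(-6, 29) (T = Mul(Rational(-1, 2), Mul(Add(-67, 79), Pow(Add(-22, 51), -1))) = Mul(Rational(-1, 2), Mul(12, Pow(29, -1))) = Mul(Rational(-1, 2), Mul(12, Rational(1, 29))) = Mul(Rational(-1, 2), Rational(12, 29)) = Rational(-6, 29) ≈ -0.20690)
Mul(Add(-36, j), T) = Mul(Add(-36, Rational(-249, 2860)), Rational(-6, 29)) = Mul(Rational(-103209, 2860), Rational(-6, 29)) = Rational(309627, 41470)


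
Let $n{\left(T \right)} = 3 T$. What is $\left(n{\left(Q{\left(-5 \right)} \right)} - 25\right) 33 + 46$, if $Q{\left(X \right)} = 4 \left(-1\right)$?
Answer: $-1175$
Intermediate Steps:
$Q{\left(X \right)} = -4$
$\left(n{\left(Q{\left(-5 \right)} \right)} - 25\right) 33 + 46 = \left(3 \left(-4\right) - 25\right) 33 + 46 = \left(-12 - 25\right) 33 + 46 = \left(-37\right) 33 + 46 = -1221 + 46 = -1175$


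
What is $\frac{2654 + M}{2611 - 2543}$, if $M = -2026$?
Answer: $\frac{157}{17} \approx 9.2353$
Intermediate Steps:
$\frac{2654 + M}{2611 - 2543} = \frac{2654 - 2026}{2611 - 2543} = \frac{628}{68} = 628 \cdot \frac{1}{68} = \frac{157}{17}$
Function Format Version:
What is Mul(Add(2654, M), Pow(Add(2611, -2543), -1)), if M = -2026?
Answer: Rational(157, 17) ≈ 9.2353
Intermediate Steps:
Mul(Add(2654, M), Pow(Add(2611, -2543), -1)) = Mul(Add(2654, -2026), Pow(Add(2611, -2543), -1)) = Mul(628, Pow(68, -1)) = Mul(628, Rational(1, 68)) = Rational(157, 17)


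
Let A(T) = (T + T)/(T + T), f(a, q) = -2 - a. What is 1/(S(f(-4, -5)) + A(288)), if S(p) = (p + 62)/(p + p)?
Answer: 1/17 ≈ 0.058824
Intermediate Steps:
S(p) = (62 + p)/(2*p) (S(p) = (62 + p)/((2*p)) = (62 + p)*(1/(2*p)) = (62 + p)/(2*p))
A(T) = 1 (A(T) = (2*T)/((2*T)) = (2*T)*(1/(2*T)) = 1)
1/(S(f(-4, -5)) + A(288)) = 1/((62 + (-2 - 1*(-4)))/(2*(-2 - 1*(-4))) + 1) = 1/((62 + (-2 + 4))/(2*(-2 + 4)) + 1) = 1/((1/2)*(62 + 2)/2 + 1) = 1/((1/2)*(1/2)*64 + 1) = 1/(16 + 1) = 1/17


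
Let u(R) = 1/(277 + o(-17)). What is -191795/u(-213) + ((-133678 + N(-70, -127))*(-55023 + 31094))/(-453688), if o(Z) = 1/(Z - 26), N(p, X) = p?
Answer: -259121835256739/4877146 ≈ -5.3130e+7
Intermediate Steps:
o(Z) = 1/(-26 + Z)
u(R) = 43/11910 (u(R) = 1/(277 + 1/(-26 - 17)) = 1/(277 + 1/(-43)) = 1/(277 - 1/43) = 1/(11910/43) = 43/11910)
-191795/u(-213) + ((-133678 + N(-70, -127))*(-55023 + 31094))/(-453688) = -191795/43/11910 + ((-133678 - 70)*(-55023 + 31094))/(-453688) = -191795*11910/43 - 133748*(-23929)*(-1/453688) = -2284278450/43 + 3200455892*(-1/453688) = -2284278450/43 - 800113973/113422 = -259121835256739/4877146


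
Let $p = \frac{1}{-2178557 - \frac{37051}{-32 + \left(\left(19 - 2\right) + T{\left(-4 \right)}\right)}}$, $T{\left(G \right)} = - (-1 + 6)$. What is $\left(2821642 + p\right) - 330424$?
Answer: $\frac{108452906130382}{43534089} \approx 2.4912 \cdot 10^{6}$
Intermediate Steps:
$T{\left(G \right)} = -5$ ($T{\left(G \right)} = \left(-1\right) 5 = -5$)
$p = - \frac{20}{43534089}$ ($p = \frac{1}{-2178557 - \frac{37051}{-32 + \left(\left(19 - 2\right) - 5\right)}} = \frac{1}{-2178557 - \frac{37051}{-32 + \left(17 - 5\right)}} = \frac{1}{-2178557 - \frac{37051}{-32 + 12}} = \frac{1}{-2178557 - \frac{37051}{-20}} = \frac{1}{-2178557 - - \frac{37051}{20}} = \frac{1}{-2178557 + \frac{37051}{20}} = \frac{1}{- \frac{43534089}{20}} = - \frac{20}{43534089} \approx -4.5941 \cdot 10^{-7}$)
$\left(2821642 + p\right) - 330424 = \left(2821642 - \frac{20}{43534089}\right) - 330424 = \frac{122837613954118}{43534089} - 330424 = \frac{108452906130382}{43534089}$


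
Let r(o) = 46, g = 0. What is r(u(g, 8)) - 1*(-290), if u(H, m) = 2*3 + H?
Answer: 336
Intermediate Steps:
u(H, m) = 6 + H
r(u(g, 8)) - 1*(-290) = 46 - 1*(-290) = 46 + 290 = 336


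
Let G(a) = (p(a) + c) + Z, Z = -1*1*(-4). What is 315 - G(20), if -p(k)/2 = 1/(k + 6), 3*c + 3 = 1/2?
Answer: 24329/78 ≈ 311.91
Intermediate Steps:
Z = 4 (Z = -1*(-4) = 4)
c = -5/6 (c = -1 + (1/3)/2 = -1 + (1/3)*(1/2) = -1 + 1/6 = -5/6 ≈ -0.83333)
p(k) = -2/(6 + k) (p(k) = -2/(k + 6) = -2/(6 + k))
G(a) = 19/6 - 2/(6 + a) (G(a) = (-2/(6 + a) - 5/6) + 4 = (-5/6 - 2/(6 + a)) + 4 = 19/6 - 2/(6 + a))
315 - G(20) = 315 - (102 + 19*20)/(6*(6 + 20)) = 315 - (102 + 380)/(6*26) = 315 - 482/(6*26) = 315 - 1*241/78 = 315 - 241/78 = 24329/78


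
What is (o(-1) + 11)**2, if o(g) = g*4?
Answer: 49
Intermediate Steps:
o(g) = 4*g
(o(-1) + 11)**2 = (4*(-1) + 11)**2 = (-4 + 11)**2 = 7**2 = 49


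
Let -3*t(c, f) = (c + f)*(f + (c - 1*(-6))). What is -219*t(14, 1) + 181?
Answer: 23176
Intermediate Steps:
t(c, f) = -(c + f)*(6 + c + f)/3 (t(c, f) = -(c + f)*(f + (c - 1*(-6)))/3 = -(c + f)*(f + (c + 6))/3 = -(c + f)*(f + (6 + c))/3 = -(c + f)*(6 + c + f)/3)
-219*t(14, 1) + 181 = -219*(-2*14 - 2*1 - 1/3*14**2 - 1/3*1**2 - 2/3*14*1) + 181 = -219*(-28 - 2 - 1/3*196 - 1/3*1 - 28/3) + 181 = -219*(-28 - 2 - 196/3 - 1/3 - 28/3) + 181 = -219*(-105) + 181 = 22995 + 181 = 23176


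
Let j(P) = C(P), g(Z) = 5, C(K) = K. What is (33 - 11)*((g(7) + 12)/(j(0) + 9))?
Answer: 374/9 ≈ 41.556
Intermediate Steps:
j(P) = P
(33 - 11)*((g(7) + 12)/(j(0) + 9)) = (33 - 11)*((5 + 12)/(0 + 9)) = 22*(17/9) = 374/9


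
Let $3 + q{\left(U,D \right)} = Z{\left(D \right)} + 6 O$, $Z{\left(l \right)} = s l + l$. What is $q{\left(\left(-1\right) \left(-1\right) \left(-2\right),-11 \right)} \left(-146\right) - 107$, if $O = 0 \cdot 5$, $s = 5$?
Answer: $9967$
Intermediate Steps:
$O = 0$
$Z{\left(l \right)} = 6 l$ ($Z{\left(l \right)} = 5 l + l = 6 l$)
$q{\left(U,D \right)} = -3 + 6 D$ ($q{\left(U,D \right)} = -3 + \left(6 D + 6 \cdot 0\right) = -3 + \left(6 D + 0\right) = -3 + 6 D$)
$q{\left(\left(-1\right) \left(-1\right) \left(-2\right),-11 \right)} \left(-146\right) - 107 = \left(-3 + 6 \left(-11\right)\right) \left(-146\right) - 107 = \left(-3 - 66\right) \left(-146\right) - 107 = \left(-69\right) \left(-146\right) - 107 = 10074 - 107 = 9967$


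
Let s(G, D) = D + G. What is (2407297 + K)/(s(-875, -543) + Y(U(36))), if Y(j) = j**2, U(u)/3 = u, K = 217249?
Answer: 1312273/5123 ≈ 256.15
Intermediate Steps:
U(u) = 3*u
(2407297 + K)/(s(-875, -543) + Y(U(36))) = (2407297 + 217249)/((-543 - 875) + (3*36)**2) = 2624546/(-1418 + 108**2) = 2624546/(-1418 + 11664) = 2624546/10246 = 2624546*(1/10246) = 1312273/5123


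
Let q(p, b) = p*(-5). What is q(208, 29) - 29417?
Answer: -30457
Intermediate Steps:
q(p, b) = -5*p
q(208, 29) - 29417 = -5*208 - 29417 = -1040 - 29417 = -30457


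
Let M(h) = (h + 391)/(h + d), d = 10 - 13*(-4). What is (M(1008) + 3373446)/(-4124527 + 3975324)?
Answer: -3609588619/159647210 ≈ -22.610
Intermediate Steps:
d = 62 (d = 10 + 52 = 62)
M(h) = (391 + h)/(62 + h) (M(h) = (h + 391)/(h + 62) = (391 + h)/(62 + h))
(M(1008) + 3373446)/(-4124527 + 3975324) = ((391 + 1008)/(62 + 1008) + 3373446)/(-4124527 + 3975324) = (1399/1070 + 3373446)/(-149203) = ((1/1070)*1399 + 3373446)*(-1/149203) = (1399/1070 + 3373446)*(-1/149203) = (3609588619/1070)*(-1/149203) = -3609588619/159647210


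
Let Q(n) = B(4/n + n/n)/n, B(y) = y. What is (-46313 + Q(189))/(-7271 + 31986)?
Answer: -330869296/176568903 ≈ -1.8739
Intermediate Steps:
Q(n) = (1 + 4/n)/n (Q(n) = (4/n + n/n)/n = (4/n + 1)/n = (1 + 4/n)/n)
(-46313 + Q(189))/(-7271 + 31986) = (-46313 + (4 + 189)/189²)/(-7271 + 31986) = (-46313 + (1/35721)*193)/24715 = (-46313 + 193/35721)*(1/24715) = -1654346480/35721*1/24715 = -330869296/176568903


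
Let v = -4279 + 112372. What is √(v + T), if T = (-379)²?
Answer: √251734 ≈ 501.73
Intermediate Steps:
v = 108093
T = 143641
√(v + T) = √(108093 + 143641) = √251734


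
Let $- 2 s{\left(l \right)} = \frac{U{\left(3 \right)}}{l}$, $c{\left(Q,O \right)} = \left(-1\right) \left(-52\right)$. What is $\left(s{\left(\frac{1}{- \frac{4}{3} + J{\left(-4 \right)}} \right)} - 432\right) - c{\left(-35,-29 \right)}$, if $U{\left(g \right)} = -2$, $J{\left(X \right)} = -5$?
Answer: $- \frac{1471}{3} \approx -490.33$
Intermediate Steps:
$c{\left(Q,O \right)} = 52$
$s{\left(l \right)} = \frac{1}{l}$ ($s{\left(l \right)} = - \frac{\left(-2\right) \frac{1}{l}}{2} = \frac{1}{l}$)
$\left(s{\left(\frac{1}{- \frac{4}{3} + J{\left(-4 \right)}} \right)} - 432\right) - c{\left(-35,-29 \right)} = \left(\frac{1}{\frac{1}{- \frac{4}{3} - 5}} - 432\right) - 52 = \left(\frac{1}{\frac{1}{- \frac{19}{3}}} - 432\right) - 52 = \left(\frac{1}{- \frac{3}{19}} - 432\right) - 52 = \left(- \frac{19}{3} - 432\right) - 52 = - \frac{1315}{3} - 52 = - \frac{1471}{3}$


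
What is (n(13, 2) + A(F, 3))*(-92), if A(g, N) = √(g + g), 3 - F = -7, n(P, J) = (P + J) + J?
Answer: -1564 - 184*√5 ≈ -1975.4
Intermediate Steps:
n(P, J) = P + 2*J (n(P, J) = (J + P) + J = P + 2*J)
F = 10 (F = 3 - 1*(-7) = 3 + 7 = 10)
A(g, N) = √2*√g (A(g, N) = √(2*g) = √2*√g)
(n(13, 2) + A(F, 3))*(-92) = ((13 + 2*2) + √2*√10)*(-92) = ((13 + 4) + 2*√5)*(-92) = (17 + 2*√5)*(-92) = -1564 - 184*√5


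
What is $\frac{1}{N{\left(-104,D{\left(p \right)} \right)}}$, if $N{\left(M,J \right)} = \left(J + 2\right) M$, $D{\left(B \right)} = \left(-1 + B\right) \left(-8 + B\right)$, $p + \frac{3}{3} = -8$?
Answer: $- \frac{1}{17888} \approx -5.5903 \cdot 10^{-5}$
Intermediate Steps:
$p = -9$ ($p = -1 - 8 = -9$)
$N{\left(M,J \right)} = M \left(2 + J\right)$ ($N{\left(M,J \right)} = \left(2 + J\right) M = M \left(2 + J\right)$)
$\frac{1}{N{\left(-104,D{\left(p \right)} \right)}} = \frac{1}{\left(-104\right) \left(2 + \left(8 + \left(-9\right)^{2} - -81\right)\right)} = \frac{1}{\left(-104\right) \left(2 + \left(8 + 81 + 81\right)\right)} = \frac{1}{\left(-104\right) \left(2 + 170\right)} = \frac{1}{\left(-104\right) 172} = \frac{1}{-17888} = - \frac{1}{17888}$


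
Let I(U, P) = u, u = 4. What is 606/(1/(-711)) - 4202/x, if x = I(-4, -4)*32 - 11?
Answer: -50415524/117 ≈ -4.3090e+5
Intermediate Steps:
I(U, P) = 4
x = 117 (x = 4*32 - 11 = 128 - 11 = 117)
606/(1/(-711)) - 4202/x = 606/(1/(-711)) - 4202/117 = 606/(-1/711) - 4202*1/117 = 606*(-711) - 4202/117 = -430866 - 4202/117 = -50415524/117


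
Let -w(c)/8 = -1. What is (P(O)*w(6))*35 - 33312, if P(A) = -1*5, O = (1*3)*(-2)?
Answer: -34712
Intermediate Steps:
w(c) = 8 (w(c) = -8*(-1) = 8)
O = -6 (O = 3*(-2) = -6)
P(A) = -5
(P(O)*w(6))*35 - 33312 = -5*8*35 - 33312 = -40*35 - 33312 = -1400 - 33312 = -34712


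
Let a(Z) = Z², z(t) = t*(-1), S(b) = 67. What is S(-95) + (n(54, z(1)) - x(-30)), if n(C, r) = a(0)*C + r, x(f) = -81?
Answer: 147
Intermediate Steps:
z(t) = -t
n(C, r) = r (n(C, r) = 0²*C + r = 0*C + r = 0 + r = r)
S(-95) + (n(54, z(1)) - x(-30)) = 67 + (-1*1 - 1*(-81)) = 67 + (-1 + 81) = 67 + 80 = 147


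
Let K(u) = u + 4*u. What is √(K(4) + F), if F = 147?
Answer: √167 ≈ 12.923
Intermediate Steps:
K(u) = 5*u
√(K(4) + F) = √(5*4 + 147) = √(20 + 147) = √167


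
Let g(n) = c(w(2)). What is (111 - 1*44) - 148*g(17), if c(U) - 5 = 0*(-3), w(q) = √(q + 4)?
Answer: -673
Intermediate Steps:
w(q) = √(4 + q)
c(U) = 5 (c(U) = 5 + 0*(-3) = 5 + 0 = 5)
g(n) = 5
(111 - 1*44) - 148*g(17) = (111 - 1*44) - 148*5 = (111 - 44) - 740 = 67 - 740 = -673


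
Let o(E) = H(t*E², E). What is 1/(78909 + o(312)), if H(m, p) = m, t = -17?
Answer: -1/1575939 ≈ -6.3454e-7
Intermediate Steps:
o(E) = -17*E²
1/(78909 + o(312)) = 1/(78909 - 17*312²) = 1/(78909 - 17*97344) = 1/(78909 - 1654848) = 1/(-1575939) = -1/1575939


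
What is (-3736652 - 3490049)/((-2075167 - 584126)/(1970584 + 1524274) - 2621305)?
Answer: 25256293803458/9161091408983 ≈ 2.7569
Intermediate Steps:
(-3736652 - 3490049)/((-2075167 - 584126)/(1970584 + 1524274) - 2621305) = -7226701/(-2659293/3494858 - 2621305) = -7226701/(-9161091408983/3494858) = -7226701*(-3494858/9161091408983) = 25256293803458/9161091408983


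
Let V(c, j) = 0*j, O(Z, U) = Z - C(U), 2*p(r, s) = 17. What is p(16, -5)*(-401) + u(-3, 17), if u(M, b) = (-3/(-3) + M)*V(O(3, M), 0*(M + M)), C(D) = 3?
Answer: -6817/2 ≈ -3408.5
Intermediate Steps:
p(r, s) = 17/2 (p(r, s) = (½)*17 = 17/2)
O(Z, U) = -3 + Z (O(Z, U) = Z - 1*3 = Z - 3 = -3 + Z)
V(c, j) = 0
u(M, b) = 0 (u(M, b) = (-3/(-3) + M)*0 = (-3*(-⅓) + M)*0 = (1 + M)*0 = 0)
p(16, -5)*(-401) + u(-3, 17) = (17/2)*(-401) + 0 = -6817/2 + 0 = -6817/2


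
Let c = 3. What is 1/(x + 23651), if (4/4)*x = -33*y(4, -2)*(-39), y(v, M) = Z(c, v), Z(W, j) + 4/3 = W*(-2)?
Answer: 1/14213 ≈ 7.0358e-5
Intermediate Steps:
Z(W, j) = -4/3 - 2*W (Z(W, j) = -4/3 + W*(-2) = -4/3 - 2*W)
y(v, M) = -22/3 (y(v, M) = -4/3 - 2*3 = -4/3 - 6 = -22/3)
x = -9438 (x = -33*(-22/3)*(-39) = 242*(-39) = -9438)
1/(x + 23651) = 1/(-9438 + 23651) = 1/14213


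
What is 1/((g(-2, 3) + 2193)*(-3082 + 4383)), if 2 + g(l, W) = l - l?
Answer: 1/2850491 ≈ 3.5082e-7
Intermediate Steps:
g(l, W) = -2 (g(l, W) = -2 + (l - l) = -2 + 0 = -2)
1/((g(-2, 3) + 2193)*(-3082 + 4383)) = 1/((-2 + 2193)*(-3082 + 4383)) = 1/(2191*1301) = 1/2850491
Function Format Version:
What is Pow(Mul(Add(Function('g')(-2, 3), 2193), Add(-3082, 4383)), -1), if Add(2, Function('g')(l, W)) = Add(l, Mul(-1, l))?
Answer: Rational(1, 2850491) ≈ 3.5082e-7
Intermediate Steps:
Function('g')(l, W) = -2 (Function('g')(l, W) = Add(-2, Add(l, Mul(-1, l))) = Add(-2, 0) = -2)
Pow(Mul(Add(Function('g')(-2, 3), 2193), Add(-3082, 4383)), -1) = Pow(Mul(Add(-2, 2193), Add(-3082, 4383)), -1) = Pow(Mul(2191, 1301), -1) = Pow(2850491, -1) = Rational(1, 2850491)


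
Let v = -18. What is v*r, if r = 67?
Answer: -1206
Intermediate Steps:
v*r = -18*67 = -1206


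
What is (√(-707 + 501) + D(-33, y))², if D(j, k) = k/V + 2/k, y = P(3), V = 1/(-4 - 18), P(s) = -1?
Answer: (20 + I*√206)² ≈ 194.0 + 574.11*I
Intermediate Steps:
V = -1/22 (V = 1/(-22) = -1/22 ≈ -0.045455)
y = -1
D(j, k) = -22*k + 2/k (D(j, k) = k/(-1/22) + 2/k = k*(-22) + 2/k = -22*k + 2/k)
(√(-707 + 501) + D(-33, y))² = (√(-707 + 501) + (-22*(-1) + 2/(-1)))² = (√(-206) + (22 + 2*(-1)))² = (I*√206 + (22 - 2))² = (I*√206 + 20)² = (20 + I*√206)²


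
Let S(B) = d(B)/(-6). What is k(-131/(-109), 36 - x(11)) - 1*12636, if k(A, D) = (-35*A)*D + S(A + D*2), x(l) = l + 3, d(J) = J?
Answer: -8874091/654 ≈ -13569.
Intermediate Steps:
x(l) = 3 + l
S(B) = -B/6 (S(B) = B/(-6) = B*(-1/6) = -B/6)
k(A, D) = -D/3 - A/6 - 35*A*D (k(A, D) = (-35*A)*D - (A + D*2)/6 = -35*A*D - (A + 2*D)/6 = -35*A*D + (-D/3 - A/6) = -D/3 - A/6 - 35*A*D)
k(-131/(-109), 36 - x(11)) - 1*12636 = (-(36 - (3 + 11))/3 - (-131)/(6*(-109)) - 35*(-131/(-109))*(36 - (3 + 11))) - 1*12636 = (-(36 - 1*14)/3 - (-131)*(-1)/(6*109) - 35*(-131*(-1/109))*(36 - 1*14)) - 12636 = (-(36 - 14)/3 - 1/6*131/109 - 35*131/109*(36 - 14)) - 12636 = (-1/3*22 - 131/654 - 35*131/109*22) - 12636 = (-22/3 - 131/654 - 100870/109) - 12636 = -610147/654 - 12636 = -8874091/654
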